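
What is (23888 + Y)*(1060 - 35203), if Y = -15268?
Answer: -294312660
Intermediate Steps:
(23888 + Y)*(1060 - 35203) = (23888 - 15268)*(1060 - 35203) = 8620*(-34143) = -294312660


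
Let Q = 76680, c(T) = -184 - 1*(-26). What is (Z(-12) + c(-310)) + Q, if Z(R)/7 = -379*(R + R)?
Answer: 140194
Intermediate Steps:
c(T) = -158 (c(T) = -184 + 26 = -158)
Z(R) = -5306*R (Z(R) = 7*(-379*(R + R)) = 7*(-758*R) = -5306*R)
(Z(-12) + c(-310)) + Q = (-5306*(-12) - 158) + 76680 = (63672 - 158) + 76680 = 63514 + 76680 = 140194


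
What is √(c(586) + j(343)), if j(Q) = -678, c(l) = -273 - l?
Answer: I*√1537 ≈ 39.205*I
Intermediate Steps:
√(c(586) + j(343)) = √((-273 - 1*586) - 678) = √((-273 - 586) - 678) = √(-859 - 678) = √(-1537) = I*√1537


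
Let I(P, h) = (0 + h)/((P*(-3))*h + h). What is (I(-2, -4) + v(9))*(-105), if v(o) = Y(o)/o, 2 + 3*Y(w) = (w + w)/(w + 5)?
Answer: -110/9 ≈ -12.222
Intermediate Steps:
Y(w) = -⅔ + 2*w/(3*(5 + w)) (Y(w) = -⅔ + ((w + w)/(w + 5))/3 = -⅔ + ((2*w)/(5 + w))/3 = -⅔ + (2*w/(5 + w))/3 = -⅔ + 2*w/(3*(5 + w)))
v(o) = -10/(o*(15 + 3*o)) (v(o) = (-10/(15 + 3*o))/o = -10/(o*(15 + 3*o)))
I(P, h) = h/(h - 3*P*h) (I(P, h) = h/((-3*P)*h + h) = h/(-3*P*h + h) = h/(h - 3*P*h))
(I(-2, -4) + v(9))*(-105) = (-1/(-1 + 3*(-2)) - 10/3/(9*(5 + 9)))*(-105) = (-1/(-1 - 6) - 10/3*⅑/14)*(-105) = (-1/(-7) - 10/3*⅑*1/14)*(-105) = (-1*(-⅐) - 5/189)*(-105) = (⅐ - 5/189)*(-105) = (22/189)*(-105) = -110/9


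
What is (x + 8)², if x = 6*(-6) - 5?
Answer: 1089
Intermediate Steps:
x = -41 (x = -36 - 5 = -41)
(x + 8)² = (-41 + 8)² = (-33)² = 1089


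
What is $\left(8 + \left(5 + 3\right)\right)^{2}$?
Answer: $256$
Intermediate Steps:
$\left(8 + \left(5 + 3\right)\right)^{2} = \left(8 + 8\right)^{2} = 16^{2} = 256$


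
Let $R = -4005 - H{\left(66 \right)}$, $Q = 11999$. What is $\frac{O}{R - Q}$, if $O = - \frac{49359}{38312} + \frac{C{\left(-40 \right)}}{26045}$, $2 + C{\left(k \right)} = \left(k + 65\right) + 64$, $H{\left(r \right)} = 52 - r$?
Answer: $\frac{427407337}{5318466093200} \approx 8.0363 \cdot 10^{-5}$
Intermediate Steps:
$C{\left(k \right)} = 127 + k$ ($C{\left(k \right)} = -2 + \left(\left(k + 65\right) + 64\right) = -2 + \left(\left(65 + k\right) + 64\right) = -2 + \left(129 + k\right) = 127 + k$)
$R = -3991$ ($R = -4005 - \left(52 - 66\right) = -4005 - -14 = -4005 + 14 = -3991$)
$O = - \frac{1282222011}{997836040}$ ($O = - \frac{49359}{38312} + \frac{127 - 40}{26045} = \left(-49359\right) \frac{1}{38312} + 87 \cdot \frac{1}{26045} = - \frac{49359}{38312} + \frac{87}{26045} = - \frac{1282222011}{997836040} \approx -1.285$)
$\frac{O}{R - Q} = - \frac{1282222011}{997836040 \left(-3991 - 11999\right)} = - \frac{1282222011}{997836040 \left(-15990\right)} = \left(- \frac{1282222011}{997836040}\right) \left(- \frac{1}{15990}\right) = \frac{427407337}{5318466093200}$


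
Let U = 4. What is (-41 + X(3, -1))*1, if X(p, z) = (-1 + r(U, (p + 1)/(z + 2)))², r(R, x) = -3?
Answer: -25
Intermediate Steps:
X(p, z) = 16 (X(p, z) = (-1 - 3)² = (-4)² = 16)
(-41 + X(3, -1))*1 = (-41 + 16)*1 = -25*1 = -25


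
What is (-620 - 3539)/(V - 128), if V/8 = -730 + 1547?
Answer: -4159/6408 ≈ -0.64903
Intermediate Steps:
V = 6536 (V = 8*(-730 + 1547) = 8*817 = 6536)
(-620 - 3539)/(V - 128) = (-620 - 3539)/(6536 - 128) = -4159/6408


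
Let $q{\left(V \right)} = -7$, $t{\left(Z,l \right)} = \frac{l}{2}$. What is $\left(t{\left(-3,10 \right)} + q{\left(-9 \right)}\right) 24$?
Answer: $-48$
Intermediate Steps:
$t{\left(Z,l \right)} = \frac{l}{2}$ ($t{\left(Z,l \right)} = l \frac{1}{2} = \frac{l}{2}$)
$\left(t{\left(-3,10 \right)} + q{\left(-9 \right)}\right) 24 = \left(\frac{1}{2} \cdot 10 - 7\right) 24 = \left(5 - 7\right) 24 = \left(-2\right) 24 = -48$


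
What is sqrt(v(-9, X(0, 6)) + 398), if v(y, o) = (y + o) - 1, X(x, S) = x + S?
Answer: sqrt(394) ≈ 19.849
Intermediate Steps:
X(x, S) = S + x
v(y, o) = -1 + o + y (v(y, o) = (o + y) - 1 = -1 + o + y)
sqrt(v(-9, X(0, 6)) + 398) = sqrt((-1 + (6 + 0) - 9) + 398) = sqrt((-1 + 6 - 9) + 398) = sqrt(-4 + 398) = sqrt(394)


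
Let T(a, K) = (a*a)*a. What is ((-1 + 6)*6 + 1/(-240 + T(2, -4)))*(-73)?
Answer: -508007/232 ≈ -2189.7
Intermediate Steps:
T(a, K) = a³ (T(a, K) = a²*a = a³)
((-1 + 6)*6 + 1/(-240 + T(2, -4)))*(-73) = ((-1 + 6)*6 + 1/(-240 + 2³))*(-73) = (5*6 + 1/(-240 + 8))*(-73) = (30 + 1/(-232))*(-73) = (30 - 1/232)*(-73) = (6959/232)*(-73) = -508007/232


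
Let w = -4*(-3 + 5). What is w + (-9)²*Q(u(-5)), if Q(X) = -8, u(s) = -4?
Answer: -656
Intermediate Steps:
w = -8 (w = -4*2 = -8)
w + (-9)²*Q(u(-5)) = -8 + (-9)²*(-8) = -8 + 81*(-8) = -8 - 648 = -656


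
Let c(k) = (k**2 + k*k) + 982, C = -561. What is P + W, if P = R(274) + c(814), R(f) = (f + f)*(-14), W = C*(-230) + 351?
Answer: 1447883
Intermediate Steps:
c(k) = 982 + 2*k**2 (c(k) = (k**2 + k**2) + 982 = 2*k**2 + 982 = 982 + 2*k**2)
W = 129381 (W = -561*(-230) + 351 = 129030 + 351 = 129381)
R(f) = -28*f (R(f) = (2*f)*(-14) = -28*f)
P = 1318502 (P = -28*274 + (982 + 2*814**2) = -7672 + (982 + 2*662596) = -7672 + (982 + 1325192) = -7672 + 1326174 = 1318502)
P + W = 1318502 + 129381 = 1447883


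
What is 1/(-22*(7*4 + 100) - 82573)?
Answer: -1/85389 ≈ -1.1711e-5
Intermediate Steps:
1/(-22*(7*4 + 100) - 82573) = 1/(-22*(28 + 100) - 82573) = 1/(-22*128 - 82573) = 1/(-2816 - 82573) = 1/(-85389) = -1/85389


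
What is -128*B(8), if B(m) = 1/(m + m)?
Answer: -8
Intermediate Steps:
B(m) = 1/(2*m)
-128*B(8) = -64/8 = -128*1/16 = -8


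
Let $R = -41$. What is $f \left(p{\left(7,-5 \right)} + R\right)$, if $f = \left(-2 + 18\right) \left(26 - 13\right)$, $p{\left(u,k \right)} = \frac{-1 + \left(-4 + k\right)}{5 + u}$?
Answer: $- \frac{26104}{3} \approx -8701.3$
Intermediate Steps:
$p{\left(u,k \right)} = \frac{-5 + k}{5 + u}$
$f = 208$ ($f = 16 \cdot 13 = 208$)
$f \left(p{\left(7,-5 \right)} + R\right) = 208 \left(\frac{-5 - 5}{5 + 7} - 41\right) = 208 \left(\frac{1}{12} \left(-10\right) - 41\right) = 208 \left(- \frac{5}{6} - 41\right) = 208 \left(- \frac{251}{6}\right) = - \frac{26104}{3}$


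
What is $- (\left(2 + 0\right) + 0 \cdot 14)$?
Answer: $-2$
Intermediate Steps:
$- (\left(2 + 0\right) + 0 \cdot 14) = - (2 + 0) = \left(-1\right) 2 = -2$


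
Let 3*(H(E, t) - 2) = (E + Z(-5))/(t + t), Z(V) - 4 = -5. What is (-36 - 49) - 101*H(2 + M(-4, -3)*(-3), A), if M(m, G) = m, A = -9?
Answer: -14185/54 ≈ -262.69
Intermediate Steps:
Z(V) = -1 (Z(V) = 4 - 5 = -1)
H(E, t) = 2 + (-1 + E)/(6*t) (H(E, t) = 2 + ((E - 1)/(t + t))/3 = 2 + ((-1 + E)/((2*t)))/3 = 2 + ((-1 + E)*(1/(2*t)))/3 = 2 + ((-1 + E)/(2*t))/3 = 2 + (-1 + E)/(6*t))
(-36 - 49) - 101*H(2 + M(-4, -3)*(-3), A) = (-36 - 49) - 101*(-1 + (2 - 4*(-3)) + 12*(-9))/(6*(-9)) = -85 - 101*(-1)*(-1 + (2 + 12) - 108)/(6*9) = -85 - 101*(-1)*(-1 + 14 - 108)/(6*9) = -85 - 101*(-1)*(-95)/(6*9) = -85 - 101*95/54 = -85 - 9595/54 = -14185/54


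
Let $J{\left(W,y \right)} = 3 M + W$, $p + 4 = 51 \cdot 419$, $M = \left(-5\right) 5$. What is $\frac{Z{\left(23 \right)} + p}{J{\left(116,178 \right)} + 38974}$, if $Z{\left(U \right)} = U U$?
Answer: $\frac{7298}{13005} \approx 0.56117$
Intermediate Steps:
$Z{\left(U \right)} = U^{2}$
$M = -25$
$p = 21365$ ($p = -4 + 51 \cdot 419 = -4 + 21369 = 21365$)
$J{\left(W,y \right)} = -75 + W$ ($J{\left(W,y \right)} = 3 \left(-25\right) + W = -75 + W$)
$\frac{Z{\left(23 \right)} + p}{J{\left(116,178 \right)} + 38974} = \frac{23^{2} + 21365}{\left(-75 + 116\right) + 38974} = \frac{529 + 21365}{41 + 38974} = \frac{21894}{39015} = 21894 \cdot \frac{1}{39015} = \frac{7298}{13005}$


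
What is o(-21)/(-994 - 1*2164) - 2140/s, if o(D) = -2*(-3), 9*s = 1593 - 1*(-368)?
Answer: -30417423/3096419 ≈ -9.8234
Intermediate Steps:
s = 1961/9 (s = (1593 - 1*(-368))/9 = (1593 + 368)/9 = (⅑)*1961 = 1961/9 ≈ 217.89)
o(D) = 6
o(-21)/(-994 - 1*2164) - 2140/s = 6/(-994 - 1*2164) - 2140/1961/9 = 6/(-994 - 2164) - 2140*9/1961 = 6/(-3158) - 19260/1961 = 6*(-1/3158) - 19260/1961 = -3/1579 - 19260/1961 = -30417423/3096419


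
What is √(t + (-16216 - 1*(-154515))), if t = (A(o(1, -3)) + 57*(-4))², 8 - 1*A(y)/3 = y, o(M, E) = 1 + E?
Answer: √177503 ≈ 421.31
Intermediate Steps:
A(y) = 24 - 3*y
t = 39204 (t = ((24 - 3*(1 - 3)) + 57*(-4))² = ((24 - 3*(-2)) - 228)² = ((24 + 6) - 228)² = (30 - 228)² = (-198)² = 39204)
√(t + (-16216 - 1*(-154515))) = √(39204 + (-16216 - 1*(-154515))) = √(39204 + (-16216 + 154515)) = √(39204 + 138299) = √177503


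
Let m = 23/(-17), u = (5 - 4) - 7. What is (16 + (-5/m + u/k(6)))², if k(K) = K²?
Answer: 7263025/19044 ≈ 381.38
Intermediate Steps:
u = -6 (u = 1 - 7 = -6)
m = -23/17 (m = 23*(-1/17) = -23/17 ≈ -1.3529)
(16 + (-5/m + u/k(6)))² = (16 + (-5/(-23/17) - 6/(6²)))² = (16 + (-5*(-17/23) - 6/36))² = (16 + (85/23 - 6*1/36))² = (16 + (85/23 - ⅙))² = (16 + 487/138)² = (2695/138)² = 7263025/19044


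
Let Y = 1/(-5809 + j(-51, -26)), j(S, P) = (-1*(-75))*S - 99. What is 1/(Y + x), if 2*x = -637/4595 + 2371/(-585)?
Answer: -5232606795/10967088302 ≈ -0.47712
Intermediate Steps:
j(S, P) = -99 + 75*S (j(S, P) = 75*S - 99 = -99 + 75*S)
x = -1126739/537615 (x = (-637/4595 + 2371/(-585))/2 = (-637*1/4595 + 2371*(-1/585))/2 = (-637/4595 - 2371/585)/2 = (½)*(-2253478/537615) = -1126739/537615 ≈ -2.0958)
Y = -1/9733 (Y = 1/(-5809 + (-99 + 75*(-51))) = 1/(-5809 + (-99 - 3825)) = 1/(-5809 - 3924) = 1/(-9733) = -1/9733 ≈ -0.00010274)
1/(Y + x) = 1/(-1/9733 - 1126739/537615) = 1/(-10967088302/5232606795) = -5232606795/10967088302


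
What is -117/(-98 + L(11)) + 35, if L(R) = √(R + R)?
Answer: 57806/1597 + 39*√22/3194 ≈ 36.254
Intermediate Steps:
L(R) = √2*√R (L(R) = √(2*R) = √2*√R)
-117/(-98 + L(11)) + 35 = -117/(-98 + √2*√11) + 35 = -117/(-98 + √22) + 35 = 35 - 117/(-98 + √22)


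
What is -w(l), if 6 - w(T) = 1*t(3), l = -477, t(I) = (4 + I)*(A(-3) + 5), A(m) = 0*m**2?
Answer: 29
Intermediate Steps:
A(m) = 0
t(I) = 20 + 5*I (t(I) = (4 + I)*(0 + 5) = (4 + I)*5 = 20 + 5*I)
w(T) = -29 (w(T) = 6 - (20 + 5*3) = 6 - (20 + 15) = 6 - 35 = -29)
-w(l) = -1*(-29) = 29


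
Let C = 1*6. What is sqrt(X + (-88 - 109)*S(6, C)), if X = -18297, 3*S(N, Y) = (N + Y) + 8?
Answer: I*sqrt(176493)/3 ≈ 140.04*I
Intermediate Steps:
C = 6
S(N, Y) = 8/3 + N/3 + Y/3 (S(N, Y) = ((N + Y) + 8)/3 = (8 + N + Y)/3 = 8/3 + N/3 + Y/3)
sqrt(X + (-88 - 109)*S(6, C)) = sqrt(-18297 + (-88 - 109)*(8/3 + (1/3)*6 + (1/3)*6)) = sqrt(-18297 - 197*(8/3 + 2 + 2)) = sqrt(-18297 - 197*20/3) = sqrt(-18297 - 3940/3) = sqrt(-58831/3) = I*sqrt(176493)/3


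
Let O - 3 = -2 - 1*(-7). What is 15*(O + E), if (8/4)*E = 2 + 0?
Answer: 135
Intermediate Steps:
O = 8 (O = 3 + (-2 - 1*(-7)) = 3 + (-2 + 7) = 3 + 5 = 8)
E = 1 (E = (2 + 0)/2 = (½)*2 = 1)
15*(O + E) = 15*(8 + 1) = 15*9 = 135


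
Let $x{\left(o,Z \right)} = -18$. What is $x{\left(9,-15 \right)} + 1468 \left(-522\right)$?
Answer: $-766314$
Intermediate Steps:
$x{\left(9,-15 \right)} + 1468 \left(-522\right) = -18 + 1468 \left(-522\right) = -18 - 766296 = -766314$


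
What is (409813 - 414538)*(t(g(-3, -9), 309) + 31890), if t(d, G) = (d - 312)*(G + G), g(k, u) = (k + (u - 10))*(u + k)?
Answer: -10517850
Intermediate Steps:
g(k, u) = (k + u)*(-10 + k + u) (g(k, u) = (k + (-10 + u))*(k + u) = (-10 + k + u)*(k + u) = (k + u)*(-10 + k + u))
t(d, G) = 2*G*(-312 + d) (t(d, G) = (-312 + d)*(2*G) = 2*G*(-312 + d))
(409813 - 414538)*(t(g(-3, -9), 309) + 31890) = (409813 - 414538)*(2*309*(-312 + ((-3)² + (-9)² - 10*(-3) - 10*(-9) + 2*(-3)*(-9))) + 31890) = -4725*(2*309*(-312 + (9 + 81 + 30 + 90 + 54)) + 31890) = -4725*(2*309*(-312 + 264) + 31890) = -4725*(2*309*(-48) + 31890) = -4725*(-29664 + 31890) = -4725*2226 = -10517850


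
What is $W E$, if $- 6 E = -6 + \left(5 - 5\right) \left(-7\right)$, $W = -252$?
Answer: $-252$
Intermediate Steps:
$E = 1$ ($E = - \frac{-6 + \left(5 - 5\right) \left(-7\right)}{6} = - \frac{-6 + 0 \left(-7\right)}{6} = - \frac{-6 + 0}{6} = \left(- \frac{1}{6}\right) \left(-6\right) = 1$)
$W E = \left(-252\right) 1 = -252$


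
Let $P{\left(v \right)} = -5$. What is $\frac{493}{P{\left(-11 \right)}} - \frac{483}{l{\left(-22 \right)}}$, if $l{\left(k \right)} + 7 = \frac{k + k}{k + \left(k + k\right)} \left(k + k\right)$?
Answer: $- \frac{46492}{545} \approx -85.306$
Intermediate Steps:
$l{\left(k \right)} = -7 + \frac{4 k}{3}$ ($l{\left(k \right)} = -7 + \frac{k + k}{k + \left(k + k\right)} \left(k + k\right) = -7 + \frac{2 k}{k + 2 k} 2 k = -7 + \frac{2 k}{3 k} 2 k = -7 + 2 k \frac{1}{3 k} 2 k = -7 + \frac{2 \cdot 2 k}{3} = -7 + \frac{4 k}{3}$)
$\frac{493}{P{\left(-11 \right)}} - \frac{483}{l{\left(-22 \right)}} = \frac{493}{-5} - \frac{483}{-7 + \frac{4}{3} \left(-22\right)} = 493 \left(- \frac{1}{5}\right) - \frac{483}{-7 - \frac{88}{3}} = - \frac{493}{5} - \frac{483}{- \frac{109}{3}} = - \frac{493}{5} - - \frac{1449}{109} = - \frac{493}{5} + \frac{1449}{109} = - \frac{46492}{545}$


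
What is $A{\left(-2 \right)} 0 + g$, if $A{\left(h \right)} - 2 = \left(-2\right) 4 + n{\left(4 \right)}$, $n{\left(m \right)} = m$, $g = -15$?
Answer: $-15$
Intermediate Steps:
$A{\left(h \right)} = -2$ ($A{\left(h \right)} = 2 + \left(\left(-2\right) 4 + 4\right) = 2 + \left(-8 + 4\right) = 2 - 4 = -2$)
$A{\left(-2 \right)} 0 + g = \left(-2\right) 0 - 15 = 0 - 15 = -15$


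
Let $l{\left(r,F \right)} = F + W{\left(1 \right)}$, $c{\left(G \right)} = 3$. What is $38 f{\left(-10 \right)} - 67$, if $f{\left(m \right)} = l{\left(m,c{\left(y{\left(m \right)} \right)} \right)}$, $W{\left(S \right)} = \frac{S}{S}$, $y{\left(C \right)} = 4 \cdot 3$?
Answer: $85$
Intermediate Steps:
$y{\left(C \right)} = 12$
$W{\left(S \right)} = 1$
$l{\left(r,F \right)} = 1 + F$ ($l{\left(r,F \right)} = F + 1 = 1 + F$)
$f{\left(m \right)} = 4$ ($f{\left(m \right)} = 1 + 3 = 4$)
$38 f{\left(-10 \right)} - 67 = 38 \cdot 4 - 67 = 152 - 67 = 85$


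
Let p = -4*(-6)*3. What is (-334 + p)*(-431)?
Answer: 112922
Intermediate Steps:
p = 72 (p = 24*3 = 72)
(-334 + p)*(-431) = (-334 + 72)*(-431) = -262*(-431) = 112922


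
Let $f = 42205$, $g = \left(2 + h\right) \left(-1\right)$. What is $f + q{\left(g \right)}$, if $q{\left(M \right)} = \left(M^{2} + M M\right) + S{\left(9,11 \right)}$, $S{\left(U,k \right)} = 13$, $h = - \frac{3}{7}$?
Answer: $\frac{2068924}{49} \approx 42223.0$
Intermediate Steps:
$h = - \frac{3}{7}$ ($h = \left(-3\right) \frac{1}{7} = - \frac{3}{7} \approx -0.42857$)
$g = - \frac{11}{7}$ ($g = \left(2 - \frac{3}{7}\right) \left(-1\right) = \frac{11}{7} \left(-1\right) = - \frac{11}{7} \approx -1.5714$)
$q{\left(M \right)} = 13 + 2 M^{2}$ ($q{\left(M \right)} = \left(M^{2} + M M\right) + 13 = \left(M^{2} + M^{2}\right) + 13 = 2 M^{2} + 13 = 13 + 2 M^{2}$)
$f + q{\left(g \right)} = 42205 + \left(13 + 2 \left(- \frac{11}{7}\right)^{2}\right) = 42205 + \left(13 + 2 \cdot \frac{121}{49}\right) = 42205 + \left(13 + \frac{242}{49}\right) = 42205 + \frac{879}{49} = \frac{2068924}{49}$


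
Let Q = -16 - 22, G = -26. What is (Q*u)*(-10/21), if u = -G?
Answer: 9880/21 ≈ 470.48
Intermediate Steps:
u = 26 (u = -1*(-26) = 26)
Q = -38
(Q*u)*(-10/21) = (-38*26)*(-10/21) = -(-9880)/21 = -988*(-10/21) = 9880/21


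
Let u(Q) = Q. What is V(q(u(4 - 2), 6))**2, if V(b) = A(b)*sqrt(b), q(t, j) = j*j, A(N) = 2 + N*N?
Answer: 60652944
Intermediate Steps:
A(N) = 2 + N**2
q(t, j) = j**2
V(b) = sqrt(b)*(2 + b**2) (V(b) = (2 + b**2)*sqrt(b) = sqrt(b)*(2 + b**2))
V(q(u(4 - 2), 6))**2 = (sqrt(6**2)*(2 + (6**2)**2))**2 = (sqrt(36)*(2 + 36**2))**2 = (6*(2 + 1296))**2 = (6*1298)**2 = 7788**2 = 60652944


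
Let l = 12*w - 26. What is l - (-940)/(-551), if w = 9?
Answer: 44242/551 ≈ 80.294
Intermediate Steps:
l = 82 (l = 12*9 - 26 = 108 - 26 = 82)
l - (-940)/(-551) = 82 - (-940)/(-551) = 82 - (-940)*(-1)/551 = 82 - 1*940/551 = 82 - 940/551 = 44242/551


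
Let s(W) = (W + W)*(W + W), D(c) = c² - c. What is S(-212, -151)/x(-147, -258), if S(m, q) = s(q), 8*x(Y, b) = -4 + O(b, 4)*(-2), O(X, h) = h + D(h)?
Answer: -182408/9 ≈ -20268.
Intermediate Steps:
s(W) = 4*W² (s(W) = (2*W)*(2*W) = 4*W²)
O(X, h) = h + h*(-1 + h)
x(Y, b) = -9/2 (x(Y, b) = (-4 + 4²*(-2))/8 = (-4 + 16*(-2))/8 = (-4 - 32)/8 = (⅛)*(-36) = -9/2)
S(m, q) = 4*q²
S(-212, -151)/x(-147, -258) = (4*(-151)²)/(-9/2) = (4*22801)*(-2/9) = 91204*(-2/9) = -182408/9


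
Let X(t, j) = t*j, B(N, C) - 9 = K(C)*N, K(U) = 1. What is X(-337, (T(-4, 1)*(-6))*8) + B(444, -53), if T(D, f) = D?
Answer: -64251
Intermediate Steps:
B(N, C) = 9 + N (B(N, C) = 9 + 1*N = 9 + N)
X(t, j) = j*t
X(-337, (T(-4, 1)*(-6))*8) + B(444, -53) = (-4*(-6)*8)*(-337) + (9 + 444) = (24*8)*(-337) + 453 = 192*(-337) + 453 = -64704 + 453 = -64251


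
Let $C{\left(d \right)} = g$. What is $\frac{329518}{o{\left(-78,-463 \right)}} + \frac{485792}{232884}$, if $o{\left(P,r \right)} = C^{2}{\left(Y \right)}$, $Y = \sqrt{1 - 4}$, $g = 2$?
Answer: $\frac{9592676635}{116442} \approx 82382.0$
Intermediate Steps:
$Y = i \sqrt{3}$ ($Y = \sqrt{-3} = i \sqrt{3} \approx 1.732 i$)
$C{\left(d \right)} = 2$
$o{\left(P,r \right)} = 4$ ($o{\left(P,r \right)} = 2^{2} = 4$)
$\frac{329518}{o{\left(-78,-463 \right)}} + \frac{485792}{232884} = \frac{329518}{4} + \frac{485792}{232884} = 329518 \cdot \frac{1}{4} + 485792 \cdot \frac{1}{232884} = \frac{164759}{2} + \frac{121448}{58221} = \frac{9592676635}{116442}$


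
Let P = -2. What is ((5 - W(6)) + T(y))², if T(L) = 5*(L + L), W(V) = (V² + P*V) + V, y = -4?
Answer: 4225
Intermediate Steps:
W(V) = V² - V (W(V) = (V² - 2*V) + V = V² - V)
T(L) = 10*L (T(L) = 5*(2*L) = 10*L)
((5 - W(6)) + T(y))² = ((5 - 6*(-1 + 6)) + 10*(-4))² = ((5 - 6*5) - 40)² = ((5 - 1*30) - 40)² = ((5 - 30) - 40)² = (-25 - 40)² = (-65)² = 4225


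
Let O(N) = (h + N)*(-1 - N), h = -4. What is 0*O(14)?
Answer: 0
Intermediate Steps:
O(N) = (-1 - N)*(-4 + N) (O(N) = (-4 + N)*(-1 - N) = (-1 - N)*(-4 + N))
0*O(14) = 0*(4 - 1*14² + 3*14) = 0*(4 - 1*196 + 42) = 0*(4 - 196 + 42) = 0*(-150) = 0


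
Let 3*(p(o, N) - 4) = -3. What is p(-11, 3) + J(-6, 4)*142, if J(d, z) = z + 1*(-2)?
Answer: 287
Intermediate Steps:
p(o, N) = 3 (p(o, N) = 4 + (⅓)*(-3) = 4 - 1 = 3)
J(d, z) = -2 + z (J(d, z) = z - 2 = -2 + z)
p(-11, 3) + J(-6, 4)*142 = 3 + (-2 + 4)*142 = 3 + 2*142 = 3 + 284 = 287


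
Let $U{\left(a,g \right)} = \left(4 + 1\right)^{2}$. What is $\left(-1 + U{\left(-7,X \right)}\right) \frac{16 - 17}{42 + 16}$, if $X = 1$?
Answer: $- \frac{12}{29} \approx -0.41379$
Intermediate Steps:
$U{\left(a,g \right)} = 25$ ($U{\left(a,g \right)} = 5^{2} = 25$)
$\left(-1 + U{\left(-7,X \right)}\right) \frac{16 - 17}{42 + 16} = \left(-1 + 25\right) \frac{16 - 17}{42 + 16} = 24 \left(- \frac{1}{58}\right) = - \frac{12}{29}$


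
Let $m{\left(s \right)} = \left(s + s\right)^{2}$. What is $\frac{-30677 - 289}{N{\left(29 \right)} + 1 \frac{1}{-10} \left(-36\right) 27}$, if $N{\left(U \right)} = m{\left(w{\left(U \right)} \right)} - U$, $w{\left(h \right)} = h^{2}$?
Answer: $- \frac{154830}{14145961} \approx -0.010945$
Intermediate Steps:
$m{\left(s \right)} = 4 s^{2}$ ($m{\left(s \right)} = \left(2 s\right)^{2} = 4 s^{2}$)
$N{\left(U \right)} = - U + 4 U^{4}$ ($N{\left(U \right)} = 4 \left(U^{2}\right)^{2} - U = 4 U^{4} - U = - U + 4 U^{4}$)
$\frac{-30677 - 289}{N{\left(29 \right)} + 1 \frac{1}{-10} \left(-36\right) 27} = \frac{-30677 - 289}{\left(\left(-1\right) 29 + 4 \cdot 29^{4}\right) + 1 \frac{1}{-10} \left(-36\right) 27} = - \frac{30966}{\left(-29 + 4 \cdot 707281\right) + 1 \left(- \frac{1}{10}\right) \left(-36\right) 27} = - \frac{30966}{\left(-29 + 2829124\right) + \left(- \frac{1}{10}\right) \left(-36\right) 27} = - \frac{30966}{2829095 + \frac{18}{5} \cdot 27} = - \frac{30966}{2829095 + \frac{486}{5}} = - \frac{30966}{\frac{14145961}{5}} = \left(-30966\right) \frac{5}{14145961} = - \frac{154830}{14145961}$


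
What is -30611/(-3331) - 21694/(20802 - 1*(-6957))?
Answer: 777468035/92465229 ≈ 8.4082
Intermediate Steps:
-30611/(-3331) - 21694/(20802 - 1*(-6957)) = -30611*(-1/3331) - 21694/(20802 + 6957) = 30611/3331 - 21694/27759 = 777468035/92465229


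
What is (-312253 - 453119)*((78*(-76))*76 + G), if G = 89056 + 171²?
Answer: 254280304932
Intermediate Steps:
G = 118297 (G = 89056 + 29241 = 118297)
(-312253 - 453119)*((78*(-76))*76 + G) = (-312253 - 453119)*((78*(-76))*76 + 118297) = -765372*(-5928*76 + 118297) = -765372*(-450528 + 118297) = -765372*(-332231) = 254280304932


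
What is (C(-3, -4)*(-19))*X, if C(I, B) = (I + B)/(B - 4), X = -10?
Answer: 665/4 ≈ 166.25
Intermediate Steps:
C(I, B) = (B + I)/(-4 + B)
(C(-3, -4)*(-19))*X = (((-4 - 3)/(-4 - 4))*(-19))*(-10) = ((-7/(-8))*(-19))*(-10) = (-⅛*(-7)*(-19))*(-10) = ((7/8)*(-19))*(-10) = -133/8*(-10) = 665/4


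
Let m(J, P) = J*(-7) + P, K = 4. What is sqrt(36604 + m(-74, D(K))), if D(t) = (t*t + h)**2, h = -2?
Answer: sqrt(37318) ≈ 193.18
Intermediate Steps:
D(t) = (-2 + t**2)**2 (D(t) = (t*t - 2)**2 = (t**2 - 2)**2 = (-2 + t**2)**2)
m(J, P) = P - 7*J (m(J, P) = -7*J + P = P - 7*J)
sqrt(36604 + m(-74, D(K))) = sqrt(36604 + ((-2 + 4**2)**2 - 7*(-74))) = sqrt(36604 + ((-2 + 16)**2 + 518)) = sqrt(36604 + (14**2 + 518)) = sqrt(36604 + (196 + 518)) = sqrt(36604 + 714) = sqrt(37318)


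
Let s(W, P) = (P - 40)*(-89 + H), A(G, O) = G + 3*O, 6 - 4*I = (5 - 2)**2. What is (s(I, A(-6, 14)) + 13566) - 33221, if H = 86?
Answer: -19643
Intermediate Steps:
I = -3/4 (I = 3/2 - (5 - 2)**2/4 = 3/2 - 1/4*3**2 = 3/2 - 1/4*9 = 3/2 - 9/4 = -3/4 ≈ -0.75000)
s(W, P) = 120 - 3*P (s(W, P) = (P - 40)*(-89 + 86) = (-40 + P)*(-3) = 120 - 3*P)
(s(I, A(-6, 14)) + 13566) - 33221 = ((120 - 3*(-6 + 3*14)) + 13566) - 33221 = ((120 - 3*(-6 + 42)) + 13566) - 33221 = ((120 - 3*36) + 13566) - 33221 = ((120 - 108) + 13566) - 33221 = (12 + 13566) - 33221 = 13578 - 33221 = -19643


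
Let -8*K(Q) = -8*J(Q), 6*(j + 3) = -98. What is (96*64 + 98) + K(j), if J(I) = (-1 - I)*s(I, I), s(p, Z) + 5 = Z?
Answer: 52163/9 ≈ 5795.9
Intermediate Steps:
j = -58/3 (j = -3 + (⅙)*(-98) = -3 - 49/3 = -58/3 ≈ -19.333)
s(p, Z) = -5 + Z
J(I) = (-1 - I)*(-5 + I)
K(Q) = -(1 + Q)*(-5 + Q) (K(Q) = -(-1)*(-(1 + Q)*(-5 + Q)) = -(1 + Q)*(-5 + Q))
(96*64 + 98) + K(j) = (96*64 + 98) - (1 - 58/3)*(-5 - 58/3) = (6144 + 98) - 1*(-55/3)*(-73/3) = 6242 - 4015/9 = 52163/9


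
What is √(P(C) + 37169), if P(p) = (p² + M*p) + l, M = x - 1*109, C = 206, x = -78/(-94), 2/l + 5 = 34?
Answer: √106491044159/1363 ≈ 239.42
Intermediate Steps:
l = 2/29 (l = 2/(-5 + 34) = 2/29 ≈ 0.068966)
x = 39/47 (x = -78*(-1/94) = 39/47 ≈ 0.82979)
M = -5084/47 (M = 39/47 - 1*109 = 39/47 - 109 = -5084/47 ≈ -108.17)
P(p) = 2/29 + p² - 5084*p/47 (P(p) = (p² - 5084*p/47) + 2/29 = 2/29 + p² - 5084*p/47)
√(P(C) + 37169) = √((2/29 + 206² - 5084/47*206) + 37169) = √((2/29 + 42436 - 1047304/47) + 37169) = √(27468546/1363 + 37169) = √(78129893/1363) = √106491044159/1363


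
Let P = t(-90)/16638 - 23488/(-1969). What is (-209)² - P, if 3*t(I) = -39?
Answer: 1430608489435/32760222 ≈ 43669.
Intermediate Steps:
t(I) = -13 (t(I) = (⅓)*(-39) = -13)
P = 390767747/32760222 (P = -13/16638 - 23488/(-1969) = -13*1/16638 - 23488*(-1/1969) = -13/16638 + 23488/1969 = 390767747/32760222 ≈ 11.928)
(-209)² - P = (-209)² - 1*390767747/32760222 = 43681 - 390767747/32760222 = 1430608489435/32760222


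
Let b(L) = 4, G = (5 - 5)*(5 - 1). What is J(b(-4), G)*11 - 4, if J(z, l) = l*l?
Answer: -4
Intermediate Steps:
G = 0 (G = 0*4 = 0)
J(z, l) = l²
J(b(-4), G)*11 - 4 = 0²*11 - 4 = 0*11 - 4 = 0 - 4 = -4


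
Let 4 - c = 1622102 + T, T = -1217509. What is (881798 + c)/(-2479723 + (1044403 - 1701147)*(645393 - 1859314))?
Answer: 477209/797232853501 ≈ 5.9858e-7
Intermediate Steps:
c = -404589 (c = 4 - (1622102 - 1217509) = 4 - 1*404593 = 4 - 404593 = -404589)
(881798 + c)/(-2479723 + (1044403 - 1701147)*(645393 - 1859314)) = (881798 - 404589)/(-2479723 + (1044403 - 1701147)*(645393 - 1859314)) = 477209/(-2479723 - 656744*(-1213921)) = 477209/(-2479723 + 797235333224) = 477209/797232853501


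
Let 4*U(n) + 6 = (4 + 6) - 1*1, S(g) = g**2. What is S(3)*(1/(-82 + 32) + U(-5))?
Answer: 657/100 ≈ 6.5700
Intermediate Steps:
U(n) = 3/4 (U(n) = -3/2 + ((4 + 6) - 1*1)/4 = -3/2 + (10 - 1)/4 = -3/2 + (1/4)*9 = -3/2 + 9/4 = 3/4)
S(3)*(1/(-82 + 32) + U(-5)) = 3**2*(1/(-82 + 32) + 3/4) = 9*(1/(-50) + 3/4) = 9*(-1/50 + 3/4) = 9*(73/100) = 657/100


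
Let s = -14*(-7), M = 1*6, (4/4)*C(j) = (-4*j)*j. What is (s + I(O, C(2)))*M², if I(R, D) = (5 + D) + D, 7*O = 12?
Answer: 2556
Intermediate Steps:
O = 12/7 (O = (⅐)*12 = 12/7 ≈ 1.7143)
C(j) = -4*j² (C(j) = (-4*j)*j = -4*j²)
I(R, D) = 5 + 2*D
M = 6
s = 98
(s + I(O, C(2)))*M² = (98 + (5 + 2*(-4*2²)))*6² = (98 + (5 + 2*(-4*4)))*36 = (98 + (5 + 2*(-16)))*36 = (98 + (5 - 32))*36 = (98 - 27)*36 = 71*36 = 2556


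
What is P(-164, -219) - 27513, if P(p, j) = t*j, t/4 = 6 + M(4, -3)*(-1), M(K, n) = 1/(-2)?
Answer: -33207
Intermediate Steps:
M(K, n) = -1/2
t = 26 (t = 4*(6 - 1/2*(-1)) = 4*(6 + 1/2) = 4*(13/2) = 26)
P(p, j) = 26*j
P(-164, -219) - 27513 = 26*(-219) - 27513 = -5694 - 27513 = -33207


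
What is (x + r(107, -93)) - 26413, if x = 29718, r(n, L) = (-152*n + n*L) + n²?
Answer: -11461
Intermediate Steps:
r(n, L) = n² - 152*n + L*n (r(n, L) = (-152*n + L*n) + n² = n² - 152*n + L*n)
(x + r(107, -93)) - 26413 = (29718 + 107*(-152 - 93 + 107)) - 26413 = (29718 + 107*(-138)) - 26413 = (29718 - 14766) - 26413 = 14952 - 26413 = -11461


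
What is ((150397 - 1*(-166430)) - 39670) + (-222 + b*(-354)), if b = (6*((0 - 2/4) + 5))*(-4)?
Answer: 315167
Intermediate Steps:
b = -108 (b = (6*((0 - 2*¼) + 5))*(-4) = (6*((0 - ½) + 5))*(-4) = (6*(-½ + 5))*(-4) = (6*(9/2))*(-4) = 27*(-4) = -108)
((150397 - 1*(-166430)) - 39670) + (-222 + b*(-354)) = ((150397 - 1*(-166430)) - 39670) + (-222 - 108*(-354)) = ((150397 + 166430) - 39670) + (-222 + 38232) = (316827 - 39670) + 38010 = 277157 + 38010 = 315167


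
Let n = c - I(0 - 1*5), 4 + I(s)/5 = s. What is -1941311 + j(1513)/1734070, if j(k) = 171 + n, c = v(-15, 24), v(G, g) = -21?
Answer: -51790294855/26678 ≈ -1.9413e+6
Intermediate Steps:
c = -21
I(s) = -20 + 5*s
n = 24 (n = -21 - (-20 + 5*(0 - 1*5)) = -21 - (-20 + 5*(0 - 5)) = -21 - (-20 + 5*(-5)) = -21 - (-20 - 25) = -21 - 1*(-45) = -21 + 45 = 24)
j(k) = 195 (j(k) = 171 + 24 = 195)
-1941311 + j(1513)/1734070 = -1941311 + 195/1734070 = -1941311 + 195*(1/1734070) = -1941311 + 3/26678 = -51790294855/26678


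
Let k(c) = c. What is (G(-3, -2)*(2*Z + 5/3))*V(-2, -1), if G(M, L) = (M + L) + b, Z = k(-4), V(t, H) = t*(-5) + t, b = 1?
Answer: 608/3 ≈ 202.67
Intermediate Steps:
V(t, H) = -4*t (V(t, H) = -5*t + t = -4*t)
Z = -4
G(M, L) = 1 + L + M (G(M, L) = (M + L) + 1 = (L + M) + 1 = 1 + L + M)
(G(-3, -2)*(2*Z + 5/3))*V(-2, -1) = ((1 - 2 - 3)*(2*(-4) + 5/3))*(-4*(-2)) = -4*(-8 + 5*(1/3))*8 = -4*(-8 + 5/3)*8 = -4*(-19/3)*8 = (76/3)*8 = 608/3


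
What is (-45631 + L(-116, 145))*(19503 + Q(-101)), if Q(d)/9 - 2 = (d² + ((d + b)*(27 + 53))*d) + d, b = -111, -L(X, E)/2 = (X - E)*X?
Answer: -1648709918163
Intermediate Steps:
L(X, E) = -2*X*(X - E) (L(X, E) = -2*(X - E)*X = -2*X*(X - E))
Q(d) = 18 + 9*d + 9*d² + 9*d*(-8880 + 80*d) (Q(d) = 18 + 9*((d² + ((d - 111)*(27 + 53))*d) + d) = 18 + 9*((d² + ((-111 + d)*80)*d) + d) = 18 + 9*((d² + (-8880 + 80*d)*d) + d) = 18 + 9*((d² + d*(-8880 + 80*d)) + d) = 18 + 9*(d + d² + d*(-8880 + 80*d)) = 18 + (9*d + 9*d² + 9*d*(-8880 + 80*d)) = 18 + 9*d + 9*d² + 9*d*(-8880 + 80*d))
(-45631 + L(-116, 145))*(19503 + Q(-101)) = (-45631 + 2*(-116)*(145 - 1*(-116)))*(19503 + (18 - 79911*(-101) + 729*(-101)²)) = (-45631 + 2*(-116)*(145 + 116))*(19503 + (18 + 8071011 + 729*10201)) = (-45631 + 2*(-116)*261)*(19503 + (18 + 8071011 + 7436529)) = (-45631 - 60552)*(19503 + 15507558) = -106183*15527061 = -1648709918163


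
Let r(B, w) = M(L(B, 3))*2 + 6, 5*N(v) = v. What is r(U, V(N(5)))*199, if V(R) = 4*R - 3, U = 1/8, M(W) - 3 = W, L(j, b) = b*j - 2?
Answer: 6965/4 ≈ 1741.3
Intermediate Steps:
N(v) = v/5
L(j, b) = -2 + b*j
M(W) = 3 + W
U = ⅛ ≈ 0.12500
V(R) = -3 + 4*R
r(B, w) = 8 + 6*B (r(B, w) = (3 + (-2 + 3*B))*2 + 6 = (1 + 3*B)*2 + 6 = (2 + 6*B) + 6 = 8 + 6*B)
r(U, V(N(5)))*199 = (8 + 6*(⅛))*199 = (8 + ¾)*199 = (35/4)*199 = 6965/4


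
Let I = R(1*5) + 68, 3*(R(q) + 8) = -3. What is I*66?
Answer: 3894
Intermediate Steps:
R(q) = -9 (R(q) = -8 + (⅓)*(-3) = -8 - 1 = -9)
I = 59 (I = -9 + 68 = 59)
I*66 = 59*66 = 3894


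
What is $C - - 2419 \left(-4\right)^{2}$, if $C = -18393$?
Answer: $20311$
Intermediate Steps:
$C - - 2419 \left(-4\right)^{2} = -18393 - - 2419 \left(-4\right)^{2} = -18393 - \left(-2419\right) 16 = -18393 - -38704 = -18393 + 38704 = 20311$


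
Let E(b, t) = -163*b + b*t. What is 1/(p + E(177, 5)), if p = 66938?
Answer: 1/38972 ≈ 2.5659e-5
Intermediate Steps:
1/(p + E(177, 5)) = 1/(66938 + 177*(-163 + 5)) = 1/(66938 + 177*(-158)) = 1/(66938 - 27966) = 1/38972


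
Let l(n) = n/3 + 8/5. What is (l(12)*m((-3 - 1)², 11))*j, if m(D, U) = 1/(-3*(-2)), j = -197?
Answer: -2758/15 ≈ -183.87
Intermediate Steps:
l(n) = 8/5 + n/3 (l(n) = n*(⅓) + 8*(⅕) = n/3 + 8/5 = 8/5 + n/3)
m(D, U) = ⅙ (m(D, U) = 1/6 = ⅙)
(l(12)*m((-3 - 1)², 11))*j = ((8/5 + (⅓)*12)*(⅙))*(-197) = ((8/5 + 4)*(⅙))*(-197) = ((28/5)*(⅙))*(-197) = (14/15)*(-197) = -2758/15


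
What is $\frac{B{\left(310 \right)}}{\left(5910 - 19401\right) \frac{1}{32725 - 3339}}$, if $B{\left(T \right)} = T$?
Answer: $- \frac{9109660}{13491} \approx -675.24$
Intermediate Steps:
$\frac{B{\left(310 \right)}}{\left(5910 - 19401\right) \frac{1}{32725 - 3339}} = \frac{310}{\left(5910 - 19401\right) \frac{1}{32725 - 3339}} = \frac{310}{\left(-13491\right) \frac{1}{29386}} = \frac{310}{- \frac{13491}{29386}} = 310 \left(- \frac{29386}{13491}\right) = - \frac{9109660}{13491}$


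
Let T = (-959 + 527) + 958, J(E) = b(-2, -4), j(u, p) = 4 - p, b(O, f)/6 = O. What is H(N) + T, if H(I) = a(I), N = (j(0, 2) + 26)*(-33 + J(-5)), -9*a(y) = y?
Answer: 666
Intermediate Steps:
b(O, f) = 6*O
J(E) = -12 (J(E) = 6*(-2) = -12)
a(y) = -y/9
N = -1260 (N = ((4 - 1*2) + 26)*(-33 - 12) = ((4 - 2) + 26)*(-45) = (2 + 26)*(-45) = 28*(-45) = -1260)
H(I) = -I/9
T = 526 (T = -432 + 958 = 526)
H(N) + T = -⅑*(-1260) + 526 = 140 + 526 = 666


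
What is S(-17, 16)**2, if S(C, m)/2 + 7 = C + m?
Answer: 256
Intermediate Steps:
S(C, m) = -14 + 2*C + 2*m (S(C, m) = -14 + 2*(C + m) = -14 + (2*C + 2*m) = -14 + 2*C + 2*m)
S(-17, 16)**2 = (-14 + 2*(-17) + 2*16)**2 = (-14 - 34 + 32)**2 = (-16)**2 = 256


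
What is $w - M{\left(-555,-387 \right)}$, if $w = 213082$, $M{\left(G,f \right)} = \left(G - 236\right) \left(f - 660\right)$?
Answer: $-615095$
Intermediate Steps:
$M{\left(G,f \right)} = \left(-660 + f\right) \left(-236 + G\right)$ ($M{\left(G,f \right)} = \left(-236 + G\right) \left(-660 + f\right) = \left(-660 + f\right) \left(-236 + G\right)$)
$w - M{\left(-555,-387 \right)} = 213082 - \left(155760 - -366300 - -91332 - -214785\right) = 213082 - \left(155760 + 366300 + 91332 + 214785\right) = 213082 - 828177 = -615095$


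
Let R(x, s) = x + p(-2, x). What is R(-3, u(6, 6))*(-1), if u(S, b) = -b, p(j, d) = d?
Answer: 6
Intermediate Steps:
R(x, s) = 2*x (R(x, s) = x + x = 2*x)
R(-3, u(6, 6))*(-1) = (2*(-3))*(-1) = -6*(-1) = 6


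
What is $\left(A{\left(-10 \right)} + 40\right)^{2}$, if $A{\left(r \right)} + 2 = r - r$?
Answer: $1444$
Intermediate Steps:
$A{\left(r \right)} = -2$ ($A{\left(r \right)} = -2 + \left(r - r\right) = -2 + 0 = -2$)
$\left(A{\left(-10 \right)} + 40\right)^{2} = \left(-2 + 40\right)^{2} = 38^{2} = 1444$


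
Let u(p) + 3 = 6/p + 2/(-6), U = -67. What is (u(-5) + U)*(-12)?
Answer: 4292/5 ≈ 858.40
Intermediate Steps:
u(p) = -10/3 + 6/p (u(p) = -3 + (6/p + 2/(-6)) = -3 + (6/p + 2*(-⅙)) = -3 + (6/p - ⅓) = -3 + (-⅓ + 6/p) = -10/3 + 6/p)
(u(-5) + U)*(-12) = ((-10/3 + 6/(-5)) - 67)*(-12) = ((-10/3 + 6*(-⅕)) - 67)*(-12) = ((-10/3 - 6/5) - 67)*(-12) = (-68/15 - 67)*(-12) = -1073/15*(-12) = 4292/5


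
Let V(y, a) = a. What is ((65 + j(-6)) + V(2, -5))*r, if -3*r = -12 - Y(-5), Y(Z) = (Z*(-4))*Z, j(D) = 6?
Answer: -1936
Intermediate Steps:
Y(Z) = -4*Z² (Y(Z) = (-4*Z)*Z = -4*Z²)
r = -88/3 (r = -(-12 - (-4)*(-5)²)/3 = -(-12 - (-4)*25)/3 = -(-12 - 1*(-100))/3 = -(-12 + 100)/3 = -⅓*88 = -88/3 ≈ -29.333)
((65 + j(-6)) + V(2, -5))*r = ((65 + 6) - 5)*(-88/3) = (71 - 5)*(-88/3) = 66*(-88/3) = -1936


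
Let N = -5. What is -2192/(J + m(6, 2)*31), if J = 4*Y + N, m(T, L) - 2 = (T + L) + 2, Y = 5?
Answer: -2192/387 ≈ -5.6641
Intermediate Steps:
m(T, L) = 4 + L + T (m(T, L) = 2 + ((T + L) + 2) = 2 + ((L + T) + 2) = 2 + (2 + L + T) = 4 + L + T)
J = 15 (J = 4*5 - 5 = 20 - 5 = 15)
-2192/(J + m(6, 2)*31) = -2192/(15 + (4 + 2 + 6)*31) = -2192/(15 + 12*31) = -2192/(15 + 372) = -2192/387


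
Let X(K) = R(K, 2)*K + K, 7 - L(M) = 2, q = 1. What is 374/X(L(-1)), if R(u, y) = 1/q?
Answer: 187/5 ≈ 37.400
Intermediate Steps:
L(M) = 5 (L(M) = 7 - 1*2 = 7 - 2 = 5)
R(u, y) = 1 (R(u, y) = 1/1 = 1)
X(K) = 2*K (X(K) = 1*K + K = K + K = 2*K)
374/X(L(-1)) = 374/((2*5)) = 374/10 = 374*(⅒) = 187/5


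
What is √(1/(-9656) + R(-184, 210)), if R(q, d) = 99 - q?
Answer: √6596609858/4828 ≈ 16.823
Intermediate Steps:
√(1/(-9656) + R(-184, 210)) = √(1/(-9656) + (99 - 1*(-184))) = √(-1/9656 + (99 + 184)) = √(-1/9656 + 283) = √(2732647/9656) = √6596609858/4828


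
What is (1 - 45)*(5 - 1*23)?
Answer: 792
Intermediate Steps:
(1 - 45)*(5 - 1*23) = -44*(5 - 23) = -44*(-18) = 792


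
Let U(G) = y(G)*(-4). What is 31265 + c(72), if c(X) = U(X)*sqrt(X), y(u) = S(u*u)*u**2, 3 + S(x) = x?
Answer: 31265 - 644599296*sqrt(2) ≈ -9.1157e+8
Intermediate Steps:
S(x) = -3 + x
y(u) = u**2*(-3 + u**2) (y(u) = (-3 + u*u)*u**2 = (-3 + u**2)*u**2 = u**2*(-3 + u**2))
U(G) = -4*G**2*(-3 + G**2) (U(G) = (G**2*(-3 + G**2))*(-4) = -4*G**2*(-3 + G**2))
c(X) = 4*X**(5/2)*(3 - X**2) (c(X) = (4*X**2*(3 - X**2))*sqrt(X) = 4*X**(5/2)*(3 - X**2))
31265 + c(72) = 31265 + 4*72**(5/2)*(3 - 1*72**2) = 31265 + 4*(31104*sqrt(2))*(3 - 1*5184) = 31265 + 4*(31104*sqrt(2))*(3 - 5184) = 31265 + 4*(31104*sqrt(2))*(-5181) = 31265 - 644599296*sqrt(2)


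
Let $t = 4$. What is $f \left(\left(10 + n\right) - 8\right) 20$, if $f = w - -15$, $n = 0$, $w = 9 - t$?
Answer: $800$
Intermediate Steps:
$w = 5$ ($w = 9 - 4 = 5$)
$f = 20$ ($f = 5 - -15 = 5 + 15 = 20$)
$f \left(\left(10 + n\right) - 8\right) 20 = 20 \left(\left(10 + 0\right) - 8\right) 20 = 20 \left(10 - 8\right) 20 = 20 \cdot 2 \cdot 20 = 40 \cdot 20 = 800$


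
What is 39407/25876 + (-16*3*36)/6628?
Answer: 54118967/42876532 ≈ 1.2622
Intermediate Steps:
39407/25876 + (-16*3*36)/6628 = 39407*(1/25876) - 48*36*(1/6628) = 39407/25876 - 1728*1/6628 = 39407/25876 - 432/1657 = 54118967/42876532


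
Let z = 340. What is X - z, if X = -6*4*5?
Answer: -460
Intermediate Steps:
X = -120 (X = -24*5 = -120)
X - z = -120 - 1*340 = -120 - 340 = -460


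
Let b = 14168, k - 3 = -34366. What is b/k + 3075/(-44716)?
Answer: -105600359/219510844 ≈ -0.48107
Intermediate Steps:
k = -34363 (k = 3 - 34366 = -34363)
b/k + 3075/(-44716) = 14168/(-34363) + 3075/(-44716) = 14168*(-1/34363) + 3075*(-1/44716) = -2024/4909 - 3075/44716 = -105600359/219510844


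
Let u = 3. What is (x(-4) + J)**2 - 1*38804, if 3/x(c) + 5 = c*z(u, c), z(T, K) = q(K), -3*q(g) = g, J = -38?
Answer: -35881675/961 ≈ -37338.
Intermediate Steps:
q(g) = -g/3
z(T, K) = -K/3
x(c) = 3/(-5 - c**2/3) (x(c) = 3/(-5 + c*(-c/3)) = 3/(-5 - c**2/3))
(x(-4) + J)**2 - 1*38804 = (9/(-15 - 1*(-4)**2) - 38)**2 - 1*38804 = (9/(-15 - 1*16) - 38)**2 - 38804 = (9/(-15 - 16) - 38)**2 - 38804 = (9/(-31) - 38)**2 - 38804 = (9*(-1/31) - 38)**2 - 38804 = (-9/31 - 38)**2 - 38804 = (-1187/31)**2 - 38804 = 1408969/961 - 38804 = -35881675/961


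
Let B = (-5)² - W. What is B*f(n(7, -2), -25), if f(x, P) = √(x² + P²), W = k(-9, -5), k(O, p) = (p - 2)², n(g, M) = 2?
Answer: -24*√629 ≈ -601.92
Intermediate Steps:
k(O, p) = (-2 + p)²
W = 49 (W = (-2 - 5)² = (-7)² = 49)
B = -24 (B = (-5)² - 1*49 = 25 - 49 = -24)
f(x, P) = √(P² + x²)
B*f(n(7, -2), -25) = -24*√((-25)² + 2²) = -24*√(625 + 4) = -24*√629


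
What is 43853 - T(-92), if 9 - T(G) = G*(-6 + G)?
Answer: 52860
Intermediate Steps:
T(G) = 9 - G*(-6 + G)
43853 - T(-92) = 43853 - (9 - 1*(-92)**2 + 6*(-92)) = 43853 - (9 - 1*8464 - 552) = 43853 - (9 - 8464 - 552) = 43853 - 1*(-9007) = 43853 + 9007 = 52860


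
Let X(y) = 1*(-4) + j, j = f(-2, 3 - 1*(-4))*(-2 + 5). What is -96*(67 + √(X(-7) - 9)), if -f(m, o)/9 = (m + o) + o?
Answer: -6432 - 96*I*√337 ≈ -6432.0 - 1762.3*I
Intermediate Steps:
f(m, o) = -18*o - 9*m (f(m, o) = -9*((m + o) + o) = -9*(m + 2*o) = -18*o - 9*m)
j = -324 (j = (-18*(3 - 1*(-4)) - 9*(-2))*(-2 + 5) = (-18*(3 + 4) + 18)*3 = (-18*7 + 18)*3 = (-126 + 18)*3 = -108*3 = -324)
X(y) = -328 (X(y) = 1*(-4) - 324 = -4 - 324 = -328)
-96*(67 + √(X(-7) - 9)) = -96*(67 + √(-328 - 9)) = -96*(67 + √(-337)) = -96*(67 + I*√337) = -6432 - 96*I*√337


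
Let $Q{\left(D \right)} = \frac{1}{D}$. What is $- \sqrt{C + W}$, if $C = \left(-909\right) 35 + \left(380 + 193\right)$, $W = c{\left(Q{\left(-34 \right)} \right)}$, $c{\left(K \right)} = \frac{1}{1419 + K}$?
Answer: $- \frac{4 i \sqrt{4544890843795}}{48245} \approx - 176.75 i$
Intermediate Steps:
$W = \frac{34}{48245}$ ($W = \frac{1}{1419 + \frac{1}{-34}} = \frac{1}{1419 - \frac{1}{34}} = \frac{1}{\frac{48245}{34}} = \frac{34}{48245} \approx 0.00070474$)
$C = -31242$ ($C = -31815 + 573 = -31242$)
$- \sqrt{C + W} = - \sqrt{-31242 + \frac{34}{48245}} = - \sqrt{- \frac{1507270256}{48245}} = - \frac{4 i \sqrt{4544890843795}}{48245}$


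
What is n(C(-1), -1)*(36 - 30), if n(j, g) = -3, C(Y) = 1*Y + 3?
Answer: -18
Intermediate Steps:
C(Y) = 3 + Y (C(Y) = Y + 3 = 3 + Y)
n(C(-1), -1)*(36 - 30) = -3*(36 - 30) = -3*6 = -18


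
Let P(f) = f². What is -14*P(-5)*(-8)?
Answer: 2800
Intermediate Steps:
-14*P(-5)*(-8) = -14*(-5)²*(-8) = -14*25*(-8) = -350*(-8) = 2800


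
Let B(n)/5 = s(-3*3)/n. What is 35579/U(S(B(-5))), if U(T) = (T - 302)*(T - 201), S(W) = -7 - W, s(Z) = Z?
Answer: 35579/69006 ≈ 0.51559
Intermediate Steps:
B(n) = -45/n (B(n) = 5*((-3*3)/n) = 5*(-9/n) = -45/n)
U(T) = (-302 + T)*(-201 + T)
35579/U(S(B(-5))) = 35579/(60702 + (-7 - (-45)/(-5))**2 - 503*(-7 - (-45)/(-5))) = 35579/(60702 + (-7 - (-45)*(-1)/5)**2 - 503*(-7 - (-45)*(-1)/5)) = 35579/(60702 + (-7 - 1*9)**2 - 503*(-7 - 1*9)) = 35579/(60702 + (-7 - 9)**2 - 503*(-7 - 9)) = 35579/(60702 + (-16)**2 - 503*(-16)) = 35579/(60702 + 256 + 8048) = 35579/69006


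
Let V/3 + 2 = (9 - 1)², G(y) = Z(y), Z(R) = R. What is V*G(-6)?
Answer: -1116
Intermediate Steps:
G(y) = y
V = 186 (V = -6 + 3*(9 - 1)² = -6 + 3*8² = -6 + 3*64 = -6 + 192 = 186)
V*G(-6) = 186*(-6) = -1116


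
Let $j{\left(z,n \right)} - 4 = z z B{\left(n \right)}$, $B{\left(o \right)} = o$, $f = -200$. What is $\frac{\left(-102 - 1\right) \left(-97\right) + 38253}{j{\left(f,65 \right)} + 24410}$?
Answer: $\frac{24122}{1312207} \approx 0.018383$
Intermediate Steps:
$j{\left(z,n \right)} = 4 + n z^{2}$ ($j{\left(z,n \right)} = 4 + z z n = 4 + z^{2} n = 4 + n z^{2}$)
$\frac{\left(-102 - 1\right) \left(-97\right) + 38253}{j{\left(f,65 \right)} + 24410} = \frac{\left(-102 - 1\right) \left(-97\right) + 38253}{\left(4 + 65 \left(-200\right)^{2}\right) + 24410} = \frac{\left(-103\right) \left(-97\right) + 38253}{\left(4 + 65 \cdot 40000\right) + 24410} = \frac{9991 + 38253}{\left(4 + 2600000\right) + 24410} = \frac{48244}{2600004 + 24410} = \frac{48244}{2624414} = 48244 \cdot \frac{1}{2624414} = \frac{24122}{1312207}$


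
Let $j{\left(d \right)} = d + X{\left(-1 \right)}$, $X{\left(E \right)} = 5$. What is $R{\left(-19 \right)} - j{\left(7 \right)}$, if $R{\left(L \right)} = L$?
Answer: $-31$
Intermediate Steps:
$j{\left(d \right)} = 5 + d$ ($j{\left(d \right)} = d + 5 = 5 + d$)
$R{\left(-19 \right)} - j{\left(7 \right)} = -19 - \left(5 + 7\right) = -19 - 12 = -31$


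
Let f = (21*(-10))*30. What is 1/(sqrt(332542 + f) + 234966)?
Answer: 117483/27604347457 - 7*sqrt(6658)/55208694914 ≈ 4.2456e-6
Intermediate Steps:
f = -6300 (f = -210*30 = -6300)
1/(sqrt(332542 + f) + 234966) = 1/(sqrt(332542 - 6300) + 234966) = 1/(sqrt(326242) + 234966) = 1/(7*sqrt(6658) + 234966) = 1/(234966 + 7*sqrt(6658))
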